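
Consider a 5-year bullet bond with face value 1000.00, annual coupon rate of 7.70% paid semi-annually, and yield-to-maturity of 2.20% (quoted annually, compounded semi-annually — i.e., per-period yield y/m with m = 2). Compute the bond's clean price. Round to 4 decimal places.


Coupon per period c = face * coupon_rate / m = 38.500000
Periods per year m = 2; per-period yield y/m = 0.011000
Number of cashflows N = 10
Cashflows (t years, CF_t, discount factor 1/(1+y/m)^(m*t), PV):
  t = 0.5000: CF_t = 38.500000, DF = 0.989120, PV = 38.081108
  t = 1.0000: CF_t = 38.500000, DF = 0.978358, PV = 37.666773
  t = 1.5000: CF_t = 38.500000, DF = 0.967713, PV = 37.256947
  t = 2.0000: CF_t = 38.500000, DF = 0.957184, PV = 36.851580
  t = 2.5000: CF_t = 38.500000, DF = 0.946769, PV = 36.450623
  t = 3.0000: CF_t = 38.500000, DF = 0.936468, PV = 36.054028
  t = 3.5000: CF_t = 38.500000, DF = 0.926279, PV = 35.661749
  t = 4.0000: CF_t = 38.500000, DF = 0.916201, PV = 35.273738
  t = 4.5000: CF_t = 38.500000, DF = 0.906232, PV = 34.889949
  t = 5.0000: CF_t = 1038.500000, DF = 0.896372, PV = 930.882669
Price P = sum_t PV_t = 1259.069164

Answer: Price = 1259.0692


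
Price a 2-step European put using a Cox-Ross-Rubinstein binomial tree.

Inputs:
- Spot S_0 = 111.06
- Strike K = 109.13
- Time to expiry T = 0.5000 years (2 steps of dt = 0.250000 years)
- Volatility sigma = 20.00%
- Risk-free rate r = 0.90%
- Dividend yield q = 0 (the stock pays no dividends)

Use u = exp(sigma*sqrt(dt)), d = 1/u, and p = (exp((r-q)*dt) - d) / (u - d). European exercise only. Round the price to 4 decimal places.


dt = T/N = 0.250000
u = exp(sigma*sqrt(dt)) = 1.105171; d = 1/u = 0.904837
p = (exp((r-q)*dt) - d) / (u - d) = 0.486265
Discount per step: exp(-r*dt) = 0.997753
Stock lattice S(k, i) with i counting down-moves:
  k=0: S(0,0) = 111.0600
  k=1: S(1,0) = 122.7403; S(1,1) = 100.4912
  k=2: S(2,0) = 135.6490; S(2,1) = 111.0600; S(2,2) = 90.9282
Terminal payoffs V(N, i) = max(K - S_T, 0):
  V(2,0) = 0.000000; V(2,1) = 0.000000; V(2,2) = 18.201763
Backward induction: V(k, i) = exp(-r*dt) * [p * V(k+1, i) + (1-p) * V(k+1, i+1)].
  V(1,0) = exp(-r*dt) * [p*0.000000 + (1-p)*0.000000] = 0.000000
  V(1,1) = exp(-r*dt) * [p*0.000000 + (1-p)*18.201763] = 9.329872
  V(0,0) = exp(-r*dt) * [p*0.000000 + (1-p)*9.329872] = 4.782312

Answer: Price = V(0,0) = 4.7823


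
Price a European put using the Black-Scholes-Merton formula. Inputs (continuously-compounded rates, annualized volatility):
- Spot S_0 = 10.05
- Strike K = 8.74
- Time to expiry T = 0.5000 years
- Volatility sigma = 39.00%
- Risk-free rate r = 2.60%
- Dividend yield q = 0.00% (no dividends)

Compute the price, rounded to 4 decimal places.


Answer: Price = 0.4644

Derivation:
d1 = (ln(S/K) + (r - q + 0.5*sigma^2) * T) / (sigma * sqrt(T)) = 0.69146864
d2 = d1 - sigma * sqrt(T) = 0.41569700
exp(-rT) = 0.98708414; exp(-qT) = 1.00000000
P = K * exp(-rT) * N(-d2) - S_0 * exp(-qT) * N(-d1)
N(-d1) = 0.24463554; N(-d2) = 0.33881587
P = 8.7400 * 0.98708414 * 0.33881587 - 10.0500 * 1.00000000 * 0.24463554 = 0.4644


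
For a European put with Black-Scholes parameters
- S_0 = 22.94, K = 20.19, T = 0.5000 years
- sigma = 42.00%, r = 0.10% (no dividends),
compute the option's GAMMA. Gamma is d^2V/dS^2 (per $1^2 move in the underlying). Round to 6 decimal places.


d1 = 0.5801463626; d2 = 0.2831615145
phi(d1) = 0.3371513181; exp(-qT) = 1.0000000000; exp(-rT) = 0.9995001250
Gamma = exp(-qT) * phi(d1) / (S * sigma * sqrt(T)) = 1.0000000000 * 0.3371513181 / (22.9400 * 0.4200 * 0.7071067812) = 0.049488

Answer: Gamma = 0.049488


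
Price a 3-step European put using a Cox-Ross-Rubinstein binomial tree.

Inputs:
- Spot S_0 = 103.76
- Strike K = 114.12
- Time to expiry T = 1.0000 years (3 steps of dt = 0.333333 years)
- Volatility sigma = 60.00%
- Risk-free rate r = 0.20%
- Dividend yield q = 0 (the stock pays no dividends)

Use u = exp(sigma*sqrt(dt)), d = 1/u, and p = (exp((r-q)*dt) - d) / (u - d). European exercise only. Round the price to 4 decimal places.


Answer: Price = V(0,0) = 32.7719

Derivation:
dt = T/N = 0.333333
u = exp(sigma*sqrt(dt)) = 1.413982; d = 1/u = 0.707222
p = (exp((r-q)*dt) - d) / (u - d) = 0.415197
Discount per step: exp(-r*dt) = 0.999334
Stock lattice S(k, i) with i counting down-moves:
  k=0: S(0,0) = 103.7600
  k=1: S(1,0) = 146.7148; S(1,1) = 73.3814
  k=2: S(2,0) = 207.4522; S(2,1) = 103.7600; S(2,2) = 51.8970
  k=3: S(3,0) = 293.3337; S(3,1) = 146.7148; S(3,2) = 73.3814; S(3,3) = 36.7027
Terminal payoffs V(N, i) = max(K - S_T, 0):
  V(3,0) = 0.000000; V(3,1) = 0.000000; V(3,2) = 40.738609; V(3,3) = 77.417310
Backward induction: V(k, i) = exp(-r*dt) * [p * V(k+1, i) + (1-p) * V(k+1, i+1)].
  V(2,0) = exp(-r*dt) * [p*0.000000 + (1-p)*0.000000] = 0.000000
  V(2,1) = exp(-r*dt) * [p*0.000000 + (1-p)*40.738609] = 23.808191
  V(2,2) = exp(-r*dt) * [p*40.738609 + (1-p)*77.417310] = 62.146985
  V(1,0) = exp(-r*dt) * [p*0.000000 + (1-p)*23.808191] = 13.913827
  V(1,1) = exp(-r*dt) * [p*23.808191 + (1-p)*62.146985] = 46.198032
  V(0,0) = exp(-r*dt) * [p*13.913827 + (1-p)*46.198032] = 32.771878


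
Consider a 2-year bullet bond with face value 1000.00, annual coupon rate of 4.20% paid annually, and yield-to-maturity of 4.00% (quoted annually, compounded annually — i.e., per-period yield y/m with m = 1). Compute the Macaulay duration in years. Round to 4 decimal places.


Coupon per period c = face * coupon_rate / m = 42.000000
Periods per year m = 1; per-period yield y/m = 0.040000
Number of cashflows N = 2
Cashflows (t years, CF_t, discount factor 1/(1+y/m)^(m*t), PV):
  t = 1.0000: CF_t = 42.000000, DF = 0.961538, PV = 40.384615
  t = 2.0000: CF_t = 1042.000000, DF = 0.924556, PV = 963.387574
Price P = sum_t PV_t = 1003.772189
Macaulay numerator sum_t t * PV_t:
  t * PV_t at t = 1.0000: 40.384615
  t * PV_t at t = 2.0000: 1926.775148
Macaulay duration D = (sum_t t * PV_t) / P = 1967.159763 / 1003.772189 = 1.959767

Answer: Macaulay duration = 1.9598 years


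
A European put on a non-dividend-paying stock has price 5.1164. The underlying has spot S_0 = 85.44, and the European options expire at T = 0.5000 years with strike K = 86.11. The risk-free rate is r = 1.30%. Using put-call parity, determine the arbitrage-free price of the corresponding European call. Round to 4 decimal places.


Put-call parity: C - P = S_0 * exp(-qT) - K * exp(-rT).
S_0 * exp(-qT) = 85.4400 * 1.00000000 = 85.44000000
K * exp(-rT) = 86.1100 * 0.99352108 = 85.55210014
C = P + S*exp(-qT) - K*exp(-rT)
C = 5.1164 + 85.44000000 - 85.55210014 = 5.0043

Answer: Call price = 5.0043


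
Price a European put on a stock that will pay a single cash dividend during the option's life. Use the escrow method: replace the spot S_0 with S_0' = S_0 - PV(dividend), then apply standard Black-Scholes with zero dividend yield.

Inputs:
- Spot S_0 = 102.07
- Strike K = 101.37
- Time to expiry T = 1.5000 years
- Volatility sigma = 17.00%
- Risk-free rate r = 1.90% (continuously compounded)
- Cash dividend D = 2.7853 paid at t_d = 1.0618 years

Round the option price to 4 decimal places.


Answer: Price = 7.7998

Derivation:
PV(D) = D * exp(-r * t_d) = 2.7853 * 0.98002794 = 2.72967181
S_0' = S_0 - PV(D) = 102.0700 - 2.72967181 = 99.34032819
d1 = (ln(S_0'/K) + (r + sigma^2/2)*T) / (sigma*sqrt(T)) = 0.14384472
d2 = d1 - sigma*sqrt(T) = -0.06436191
exp(-rT) = 0.97190229
N(-d1) = 0.44281154; N(-d2) = 0.52565897
P = K * exp(-rT) * N(-d2) - S_0' * N(-d1) = 101.3700 * 0.97190229 * 0.52565897 - 99.34032819 * 0.44281154 = 7.7998


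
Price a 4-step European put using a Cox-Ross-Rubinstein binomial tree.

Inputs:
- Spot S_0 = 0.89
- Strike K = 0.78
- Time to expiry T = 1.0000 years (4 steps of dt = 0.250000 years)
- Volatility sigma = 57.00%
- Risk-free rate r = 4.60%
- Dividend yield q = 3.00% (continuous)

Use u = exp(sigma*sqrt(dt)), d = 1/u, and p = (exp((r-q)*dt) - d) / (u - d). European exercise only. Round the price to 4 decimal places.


dt = T/N = 0.250000
u = exp(sigma*sqrt(dt)) = 1.329762; d = 1/u = 0.752014
p = (exp((r-q)*dt) - d) / (u - d) = 0.436166
Discount per step: exp(-r*dt) = 0.988566
Stock lattice S(k, i) with i counting down-moves:
  k=0: S(0,0) = 0.8900
  k=1: S(1,0) = 1.1835; S(1,1) = 0.6693
  k=2: S(2,0) = 1.5738; S(2,1) = 0.8900; S(2,2) = 0.5033
  k=3: S(3,0) = 2.0927; S(3,1) = 1.1835; S(3,2) = 0.6693; S(3,3) = 0.3785
  k=4: S(4,0) = 2.7828; S(4,1) = 1.5738; S(4,2) = 0.8900; S(4,3) = 0.5033; S(4,4) = 0.2846
Terminal payoffs V(N, i) = max(K - S_T, 0):
  V(4,0) = 0.000000; V(4,1) = 0.000000; V(4,2) = 0.000000; V(4,3) = 0.276682; V(4,4) = 0.495361
Backward induction: V(k, i) = exp(-r*dt) * [p * V(k+1, i) + (1-p) * V(k+1, i+1)].
  V(3,0) = exp(-r*dt) * [p*0.000000 + (1-p)*0.000000] = 0.000000
  V(3,1) = exp(-r*dt) * [p*0.000000 + (1-p)*0.000000] = 0.000000
  V(3,2) = exp(-r*dt) * [p*0.000000 + (1-p)*0.276682] = 0.154219
  V(3,3) = exp(-r*dt) * [p*0.276682 + (1-p)*0.495361] = 0.395407
  V(2,0) = exp(-r*dt) * [p*0.000000 + (1-p)*0.000000] = 0.000000
  V(2,1) = exp(-r*dt) * [p*0.000000 + (1-p)*0.154219] = 0.085960
  V(2,2) = exp(-r*dt) * [p*0.154219 + (1-p)*0.395407] = 0.286891
  V(1,0) = exp(-r*dt) * [p*0.000000 + (1-p)*0.085960] = 0.047913
  V(1,1) = exp(-r*dt) * [p*0.085960 + (1-p)*0.286891] = 0.196974
  V(0,0) = exp(-r*dt) * [p*0.047913 + (1-p)*0.196974] = 0.130450

Answer: Price = V(0,0) = 0.1304


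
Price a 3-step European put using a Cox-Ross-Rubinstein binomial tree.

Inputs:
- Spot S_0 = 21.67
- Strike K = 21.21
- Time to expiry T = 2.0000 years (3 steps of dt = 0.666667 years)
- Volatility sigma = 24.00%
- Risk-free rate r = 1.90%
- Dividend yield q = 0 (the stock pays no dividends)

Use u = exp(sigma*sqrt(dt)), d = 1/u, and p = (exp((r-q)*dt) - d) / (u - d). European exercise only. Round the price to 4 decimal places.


Answer: Price = V(0,0) = 2.4820

Derivation:
dt = T/N = 0.666667
u = exp(sigma*sqrt(dt)) = 1.216477; d = 1/u = 0.822046
p = (exp((r-q)*dt) - d) / (u - d) = 0.483484
Discount per step: exp(-r*dt) = 0.987413
Stock lattice S(k, i) with i counting down-moves:
  k=0: S(0,0) = 21.6700
  k=1: S(1,0) = 26.3611; S(1,1) = 17.8137
  k=2: S(2,0) = 32.0676; S(2,1) = 21.6700; S(2,2) = 14.6437
  k=3: S(3,0) = 39.0095; S(3,1) = 26.3611; S(3,2) = 17.8137; S(3,3) = 12.0378
Terminal payoffs V(N, i) = max(K - S_T, 0):
  V(3,0) = 0.000000; V(3,1) = 0.000000; V(3,2) = 3.396268; V(3,3) = 9.172205
Backward induction: V(k, i) = exp(-r*dt) * [p * V(k+1, i) + (1-p) * V(k+1, i+1)].
  V(2,0) = exp(-r*dt) * [p*0.000000 + (1-p)*0.000000] = 0.000000
  V(2,1) = exp(-r*dt) * [p*0.000000 + (1-p)*3.396268] = 1.732145
  V(2,2) = exp(-r*dt) * [p*3.396268 + (1-p)*9.172205] = 6.299331
  V(1,0) = exp(-r*dt) * [p*0.000000 + (1-p)*1.732145] = 0.883419
  V(1,1) = exp(-r*dt) * [p*1.732145 + (1-p)*6.299331] = 4.039673
  V(0,0) = exp(-r*dt) * [p*0.883419 + (1-p)*4.039673] = 2.482035


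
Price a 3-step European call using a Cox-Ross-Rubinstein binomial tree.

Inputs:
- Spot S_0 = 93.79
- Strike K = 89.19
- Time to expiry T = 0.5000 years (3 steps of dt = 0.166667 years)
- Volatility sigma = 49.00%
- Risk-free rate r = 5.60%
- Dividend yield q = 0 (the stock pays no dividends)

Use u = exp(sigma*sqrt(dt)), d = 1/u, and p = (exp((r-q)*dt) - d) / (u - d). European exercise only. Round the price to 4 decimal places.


Answer: Price = V(0,0) = 17.1683

Derivation:
dt = T/N = 0.166667
u = exp(sigma*sqrt(dt)) = 1.221454; d = 1/u = 0.818697
p = (exp((r-q)*dt) - d) / (u - d) = 0.473438
Discount per step: exp(-r*dt) = 0.990710
Stock lattice S(k, i) with i counting down-moves:
  k=0: S(0,0) = 93.7900
  k=1: S(1,0) = 114.5601; S(1,1) = 76.7856
  k=2: S(2,0) = 139.9299; S(2,1) = 93.7900; S(2,2) = 62.8641
  k=3: S(3,0) = 170.9179; S(3,1) = 114.5601; S(3,2) = 76.7856; S(3,3) = 51.4666
Terminal payoffs V(N, i) = max(S_T - K, 0):
  V(3,0) = 81.727883; V(3,1) = 25.370137; V(3,2) = 0.000000; V(3,3) = 0.000000
Backward induction: V(k, i) = exp(-r*dt) * [p * V(k+1, i) + (1-p) * V(k+1, i+1)].
  V(2,0) = exp(-r*dt) * [p*81.727883 + (1-p)*25.370137] = 51.568465
  V(2,1) = exp(-r*dt) * [p*25.370137 + (1-p)*0.000000] = 11.899599
  V(2,2) = exp(-r*dt) * [p*0.000000 + (1-p)*0.000000] = 0.000000
  V(1,0) = exp(-r*dt) * [p*51.568465 + (1-p)*11.899599] = 30.395321
  V(1,1) = exp(-r*dt) * [p*11.899599 + (1-p)*0.000000] = 5.581383
  V(0,0) = exp(-r*dt) * [p*30.395321 + (1-p)*5.581383] = 17.168252


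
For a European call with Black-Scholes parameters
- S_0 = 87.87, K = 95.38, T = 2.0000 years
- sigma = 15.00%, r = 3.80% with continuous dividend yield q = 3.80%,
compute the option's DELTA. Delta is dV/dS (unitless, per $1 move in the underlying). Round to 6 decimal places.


Answer: Delta = 0.361026

Derivation:
d1 = -0.2805350146; d2 = -0.4926670490
phi(d1) = 0.3835487758; exp(-qT) = 0.9268162066; exp(-rT) = 0.9268162066
N(d1) = 0.3895335328
Delta = exp(-qT) * N(d1) = 0.9268162066 * 0.3895335328 = 0.361026


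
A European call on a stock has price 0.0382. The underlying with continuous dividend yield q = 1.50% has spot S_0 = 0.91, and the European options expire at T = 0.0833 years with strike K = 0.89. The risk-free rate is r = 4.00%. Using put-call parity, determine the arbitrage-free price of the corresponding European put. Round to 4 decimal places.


Put-call parity: C - P = S_0 * exp(-qT) - K * exp(-rT).
S_0 * exp(-qT) = 0.9100 * 0.99875128 = 0.90886367
K * exp(-rT) = 0.8900 * 0.99667354 = 0.88703946
P = C - S*exp(-qT) + K*exp(-rT)
P = 0.0382 - 0.90886367 + 0.88703946 = 0.0164

Answer: Put price = 0.0164


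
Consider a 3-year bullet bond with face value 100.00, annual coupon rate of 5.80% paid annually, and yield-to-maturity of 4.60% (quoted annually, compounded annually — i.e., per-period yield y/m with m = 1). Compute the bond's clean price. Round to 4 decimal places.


Coupon per period c = face * coupon_rate / m = 5.800000
Periods per year m = 1; per-period yield y/m = 0.046000
Number of cashflows N = 3
Cashflows (t years, CF_t, discount factor 1/(1+y/m)^(m*t), PV):
  t = 1.0000: CF_t = 5.800000, DF = 0.956023, PV = 5.544933
  t = 2.0000: CF_t = 5.800000, DF = 0.913980, PV = 5.301083
  t = 3.0000: CF_t = 105.800000, DF = 0.873786, PV = 92.446530
Price P = sum_t PV_t = 103.292546

Answer: Price = 103.2925


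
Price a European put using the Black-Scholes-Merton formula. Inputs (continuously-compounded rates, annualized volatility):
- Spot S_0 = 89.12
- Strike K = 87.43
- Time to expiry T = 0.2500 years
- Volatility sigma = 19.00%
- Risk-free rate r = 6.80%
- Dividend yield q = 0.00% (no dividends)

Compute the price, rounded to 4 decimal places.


d1 = (ln(S/K) + (r - q + 0.5*sigma^2) * T) / (sigma * sqrt(T)) = 0.42797687
d2 = d1 - sigma * sqrt(T) = 0.33297687
exp(-rT) = 0.98314368; exp(-qT) = 1.00000000
P = K * exp(-rT) * N(-d2) - S_0 * exp(-qT) * N(-d1)
N(-d1) = 0.33433398; N(-d2) = 0.36957587
P = 87.4300 * 0.98314368 * 0.36957587 - 89.1200 * 1.00000000 * 0.33433398 = 1.9715

Answer: Price = 1.9715


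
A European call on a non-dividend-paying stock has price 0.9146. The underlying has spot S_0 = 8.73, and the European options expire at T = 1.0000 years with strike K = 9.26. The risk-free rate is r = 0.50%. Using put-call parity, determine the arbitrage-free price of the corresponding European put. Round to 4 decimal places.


Answer: Put price = 1.3984

Derivation:
Put-call parity: C - P = S_0 * exp(-qT) - K * exp(-rT).
S_0 * exp(-qT) = 8.7300 * 1.00000000 = 8.73000000
K * exp(-rT) = 9.2600 * 0.99501248 = 9.21381556
P = C - S*exp(-qT) + K*exp(-rT)
P = 0.9146 - 8.73000000 + 9.21381556 = 1.3984


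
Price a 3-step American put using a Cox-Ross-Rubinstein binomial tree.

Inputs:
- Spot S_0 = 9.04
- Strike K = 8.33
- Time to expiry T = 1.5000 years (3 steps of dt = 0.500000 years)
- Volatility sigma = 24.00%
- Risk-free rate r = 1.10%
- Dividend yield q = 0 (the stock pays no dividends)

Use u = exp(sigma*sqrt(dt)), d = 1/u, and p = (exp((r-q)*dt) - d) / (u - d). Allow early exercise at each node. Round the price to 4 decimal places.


Answer: Price = V(0,0) = 0.6989

Derivation:
dt = T/N = 0.500000
u = exp(sigma*sqrt(dt)) = 1.184956; d = 1/u = 0.843913
p = (exp((r-q)*dt) - d) / (u - d) = 0.473847
Discount per step: exp(-r*dt) = 0.994515
Stock lattice S(k, i) with i counting down-moves:
  k=0: S(0,0) = 9.0400
  k=1: S(1,0) = 10.7120; S(1,1) = 7.6290
  k=2: S(2,0) = 12.6933; S(2,1) = 9.0400; S(2,2) = 6.4382
  k=3: S(3,0) = 15.0409; S(3,1) = 10.7120; S(3,2) = 7.6290; S(3,3) = 5.4333
Terminal payoffs V(N, i) = max(K - S_T, 0):
  V(3,0) = 0.000000; V(3,1) = 0.000000; V(3,2) = 0.701025; V(3,3) = 2.896724
Backward induction: V(k, i) = exp(-r*dt) * [p * V(k+1, i) + (1-p) * V(k+1, i+1)]; then take max(V_cont, immediate exercise) for American.
  V(2,0) = exp(-r*dt) * [p*0.000000 + (1-p)*0.000000] = 0.000000; exercise = 0.000000; V(2,0) = max -> 0.000000
  V(2,1) = exp(-r*dt) * [p*0.000000 + (1-p)*0.701025] = 0.366823; exercise = 0.000000; V(2,1) = max -> 0.366823
  V(2,2) = exp(-r*dt) * [p*0.701025 + (1-p)*2.896724] = 1.846118; exercise = 1.891807; V(2,2) = max -> 1.891807
  V(1,0) = exp(-r*dt) * [p*0.000000 + (1-p)*0.366823] = 0.191947; exercise = 0.000000; V(1,0) = max -> 0.191947
  V(1,1) = exp(-r*dt) * [p*0.366823 + (1-p)*1.891807] = 1.162786; exercise = 0.701025; V(1,1) = max -> 1.162786
  V(0,0) = exp(-r*dt) * [p*0.191947 + (1-p)*1.162786] = 0.698903; exercise = 0.000000; V(0,0) = max -> 0.698903


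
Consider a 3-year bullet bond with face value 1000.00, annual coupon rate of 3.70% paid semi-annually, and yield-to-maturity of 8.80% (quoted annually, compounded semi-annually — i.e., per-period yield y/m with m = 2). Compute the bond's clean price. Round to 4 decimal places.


Answer: Price = 868.0488

Derivation:
Coupon per period c = face * coupon_rate / m = 18.500000
Periods per year m = 2; per-period yield y/m = 0.044000
Number of cashflows N = 6
Cashflows (t years, CF_t, discount factor 1/(1+y/m)^(m*t), PV):
  t = 0.5000: CF_t = 18.500000, DF = 0.957854, PV = 17.720307
  t = 1.0000: CF_t = 18.500000, DF = 0.917485, PV = 16.973474
  t = 1.5000: CF_t = 18.500000, DF = 0.878817, PV = 16.258117
  t = 2.0000: CF_t = 18.500000, DF = 0.841779, PV = 15.572909
  t = 2.5000: CF_t = 18.500000, DF = 0.806302, PV = 14.916579
  t = 3.0000: CF_t = 1018.500000, DF = 0.772320, PV = 786.607425
Price P = sum_t PV_t = 868.048809


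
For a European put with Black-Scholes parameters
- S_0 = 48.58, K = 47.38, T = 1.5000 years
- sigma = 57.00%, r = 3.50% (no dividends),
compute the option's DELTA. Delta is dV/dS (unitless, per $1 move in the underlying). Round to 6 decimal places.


Answer: Delta = -0.322728

Derivation:
d1 = 0.4600839696; d2 = -0.2380206071
phi(d1) = 0.3588764275; exp(-qT) = 1.0000000000; exp(-rT) = 0.9488543211
N(-d1) = 0.3227279750
Delta = -exp(-qT) * N(-d1) = -1.0000000000 * 0.3227279750 = -0.322728


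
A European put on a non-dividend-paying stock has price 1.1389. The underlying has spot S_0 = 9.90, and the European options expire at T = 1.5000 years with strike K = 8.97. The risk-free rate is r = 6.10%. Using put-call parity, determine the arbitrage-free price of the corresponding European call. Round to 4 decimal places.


Answer: Call price = 2.8532

Derivation:
Put-call parity: C - P = S_0 * exp(-qT) - K * exp(-rT).
S_0 * exp(-qT) = 9.9000 * 1.00000000 = 9.90000000
K * exp(-rT) = 8.9700 * 0.91256132 = 8.18567501
C = P + S*exp(-qT) - K*exp(-rT)
C = 1.1389 + 9.90000000 - 8.18567501 = 2.8532


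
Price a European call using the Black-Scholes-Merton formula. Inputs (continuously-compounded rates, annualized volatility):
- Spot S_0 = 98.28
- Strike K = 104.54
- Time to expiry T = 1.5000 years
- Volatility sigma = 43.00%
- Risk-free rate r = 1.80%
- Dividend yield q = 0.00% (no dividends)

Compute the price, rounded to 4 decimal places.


Answer: Price = 19.0798

Derivation:
d1 = (ln(S/K) + (r - q + 0.5*sigma^2) * T) / (sigma * sqrt(T)) = 0.19733730
d2 = d1 - sigma * sqrt(T) = -0.32930299
exp(-rT) = 0.97336124; exp(-qT) = 1.00000000
C = S_0 * exp(-qT) * N(d1) - K * exp(-rT) * N(d2)
N(d1) = 0.57821820; N(d2) = 0.37096334
C = 98.2800 * 1.00000000 * 0.57821820 - 104.5400 * 0.97336124 * 0.37096334 = 19.0798


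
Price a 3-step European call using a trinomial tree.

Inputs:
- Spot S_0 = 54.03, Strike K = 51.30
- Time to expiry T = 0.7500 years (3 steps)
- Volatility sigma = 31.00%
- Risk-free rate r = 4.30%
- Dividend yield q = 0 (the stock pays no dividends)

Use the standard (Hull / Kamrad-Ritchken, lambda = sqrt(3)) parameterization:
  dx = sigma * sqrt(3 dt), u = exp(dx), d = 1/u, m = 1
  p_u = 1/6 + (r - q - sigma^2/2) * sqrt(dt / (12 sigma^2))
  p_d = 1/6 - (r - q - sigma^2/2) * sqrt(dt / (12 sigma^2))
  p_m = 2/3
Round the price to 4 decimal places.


dt = T/N = 0.250000; dx = sigma*sqrt(3*dt) = 0.268468
u = exp(dx) = 1.307959; d = 1/u = 0.764550
p_u = 0.164315, p_m = 0.666667, p_d = 0.169018
Discount per step: exp(-r*dt) = 0.989308
Stock lattice S(k, j) with j the centered position index:
  k=0: S(0,+0) = 54.0300
  k=1: S(1,-1) = 41.3086; S(1,+0) = 54.0300; S(1,+1) = 70.6690
  k=2: S(2,-2) = 31.5825; S(2,-1) = 41.3086; S(2,+0) = 54.0300; S(2,+1) = 70.6690; S(2,+2) = 92.4322
  k=3: S(3,-3) = 24.1464; S(3,-2) = 31.5825; S(3,-1) = 41.3086; S(3,+0) = 54.0300; S(3,+1) = 70.6690; S(3,+2) = 92.4322; S(3,+3) = 120.8975
Terminal payoffs V(N, j) = max(S_T - K, 0):
  V(3,-3) = 0.000000; V(3,-2) = 0.000000; V(3,-1) = 0.000000; V(3,+0) = 2.730000; V(3,+1) = 19.369023; V(3,+2) = 41.132181; V(3,+3) = 69.597499
Backward induction: V(k, j) = exp(-r*dt) * [p_u * V(k+1, j+1) + p_m * V(k+1, j) + p_d * V(k+1, j-1)]
  V(2,-2) = exp(-r*dt) * [p_u*0.000000 + p_m*0.000000 + p_d*0.000000] = 0.000000
  V(2,-1) = exp(-r*dt) * [p_u*2.730000 + p_m*0.000000 + p_d*0.000000] = 0.443785
  V(2,+0) = exp(-r*dt) * [p_u*19.369023 + p_m*2.730000 + p_d*0.000000] = 4.949138
  V(2,+1) = exp(-r*dt) * [p_u*41.132181 + p_m*19.369023 + p_d*2.730000] = 19.917482
  V(2,+2) = exp(-r*dt) * [p_u*69.597499 + p_m*41.132181 + p_d*19.369023] = 41.680622
  V(1,-1) = exp(-r*dt) * [p_u*4.949138 + p_m*0.443785 + p_d*0.000000] = 1.097217
  V(1,+0) = exp(-r*dt) * [p_u*19.917482 + p_m*4.949138 + p_d*0.443785] = 6.576106
  V(1,+1) = exp(-r*dt) * [p_u*41.680622 + p_m*19.917482 + p_d*4.949138] = 20.739429
  V(0,+0) = exp(-r*dt) * [p_u*20.739429 + p_m*6.576106 + p_d*1.097217] = 7.892030

Answer: Price = V(0,0) = 7.8920


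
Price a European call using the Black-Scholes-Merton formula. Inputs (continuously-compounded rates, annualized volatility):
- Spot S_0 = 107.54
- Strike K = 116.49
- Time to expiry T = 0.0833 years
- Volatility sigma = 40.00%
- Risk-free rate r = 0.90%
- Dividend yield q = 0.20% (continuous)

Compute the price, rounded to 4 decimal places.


Answer: Price = 1.8833

Derivation:
d1 = (ln(S/K) + (r - q + 0.5*sigma^2) * T) / (sigma * sqrt(T)) = -0.62968711
d2 = d1 - sigma * sqrt(T) = -0.74513407
exp(-rT) = 0.99925058; exp(-qT) = 0.99983341
C = S_0 * exp(-qT) * N(d1) - K * exp(-rT) * N(d2)
N(d1) = 0.26444966; N(d2) = 0.22809534
C = 107.5400 * 0.99983341 * 0.26444966 - 116.4900 * 0.99925058 * 0.22809534 = 1.8833


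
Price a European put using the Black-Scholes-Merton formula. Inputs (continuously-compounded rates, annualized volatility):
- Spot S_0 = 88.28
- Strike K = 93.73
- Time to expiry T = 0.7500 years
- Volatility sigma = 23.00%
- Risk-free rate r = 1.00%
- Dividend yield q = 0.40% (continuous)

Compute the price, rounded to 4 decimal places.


Answer: Price = 9.9635

Derivation:
d1 = (ln(S/K) + (r - q + 0.5*sigma^2) * T) / (sigma * sqrt(T)) = -0.17856303
d2 = d1 - sigma * sqrt(T) = -0.37774887
exp(-rT) = 0.99252805; exp(-qT) = 0.99700450
P = K * exp(-rT) * N(-d2) - S_0 * exp(-qT) * N(-d1)
N(-d1) = 0.57085959; N(-d2) = 0.64719142
P = 93.7300 * 0.99252805 * 0.64719142 - 88.2800 * 0.99700450 * 0.57085959 = 9.9635


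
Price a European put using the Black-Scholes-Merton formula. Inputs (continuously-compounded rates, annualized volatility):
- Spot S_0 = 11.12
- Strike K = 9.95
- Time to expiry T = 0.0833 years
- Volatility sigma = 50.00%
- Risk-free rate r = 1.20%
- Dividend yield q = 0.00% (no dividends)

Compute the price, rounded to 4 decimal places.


d1 = (ln(S/K) + (r - q + 0.5*sigma^2) * T) / (sigma * sqrt(T)) = 0.84946258
d2 = d1 - sigma * sqrt(T) = 0.70515388
exp(-rT) = 0.99900090; exp(-qT) = 1.00000000
P = K * exp(-rT) * N(-d2) - S_0 * exp(-qT) * N(-d1)
N(-d1) = 0.19781197; N(-d2) = 0.24035724
P = 9.9500 * 0.99900090 * 0.24035724 - 11.1200 * 1.00000000 * 0.19781197 = 0.1895

Answer: Price = 0.1895


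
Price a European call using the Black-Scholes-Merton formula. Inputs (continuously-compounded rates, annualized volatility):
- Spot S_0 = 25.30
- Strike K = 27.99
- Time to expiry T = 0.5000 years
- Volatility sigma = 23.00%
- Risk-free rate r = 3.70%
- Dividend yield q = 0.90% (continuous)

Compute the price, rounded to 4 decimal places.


d1 = (ln(S/K) + (r - q + 0.5*sigma^2) * T) / (sigma * sqrt(T)) = -0.45388820
d2 = d1 - sigma * sqrt(T) = -0.61652276
exp(-rT) = 0.98167007; exp(-qT) = 0.99551011
C = S_0 * exp(-qT) * N(d1) - K * exp(-rT) * N(d2)
N(d1) = 0.32495465; N(d2) = 0.26877478
C = 25.3000 * 0.99551011 * 0.32495465 - 27.9900 * 0.98167007 * 0.26877478 = 0.7993

Answer: Price = 0.7993


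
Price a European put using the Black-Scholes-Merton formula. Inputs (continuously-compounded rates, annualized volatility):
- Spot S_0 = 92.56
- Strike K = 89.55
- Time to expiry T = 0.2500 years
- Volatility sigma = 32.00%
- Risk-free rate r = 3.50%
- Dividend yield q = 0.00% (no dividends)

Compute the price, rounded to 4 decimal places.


Answer: Price = 4.0818

Derivation:
d1 = (ln(S/K) + (r - q + 0.5*sigma^2) * T) / (sigma * sqrt(T)) = 0.34131221
d2 = d1 - sigma * sqrt(T) = 0.18131221
exp(-rT) = 0.99128817; exp(-qT) = 1.00000000
P = K * exp(-rT) * N(-d2) - S_0 * exp(-qT) * N(-d1)
N(-d1) = 0.36643428; N(-d2) = 0.42806126
P = 89.5500 * 0.99128817 * 0.42806126 - 92.5600 * 1.00000000 * 0.36643428 = 4.0818


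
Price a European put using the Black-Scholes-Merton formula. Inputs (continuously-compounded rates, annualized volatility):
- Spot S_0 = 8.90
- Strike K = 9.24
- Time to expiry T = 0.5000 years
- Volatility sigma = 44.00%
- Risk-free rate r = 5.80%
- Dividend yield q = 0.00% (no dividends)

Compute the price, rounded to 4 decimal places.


d1 = (ln(S/K) + (r - q + 0.5*sigma^2) * T) / (sigma * sqrt(T)) = 0.12827364
d2 = d1 - sigma * sqrt(T) = -0.18285334
exp(-rT) = 0.97141646; exp(-qT) = 1.00000000
P = K * exp(-rT) * N(-d2) - S_0 * exp(-qT) * N(-d1)
N(-d1) = 0.44896621; N(-d2) = 0.57254345
P = 9.2400 * 0.97141646 * 0.57254345 - 8.9000 * 1.00000000 * 0.44896621 = 1.1433

Answer: Price = 1.1433


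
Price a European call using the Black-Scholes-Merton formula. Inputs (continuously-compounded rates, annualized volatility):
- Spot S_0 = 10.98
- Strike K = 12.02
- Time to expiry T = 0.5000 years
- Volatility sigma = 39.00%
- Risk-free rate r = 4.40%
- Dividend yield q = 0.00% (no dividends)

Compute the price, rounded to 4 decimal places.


Answer: Price = 0.8956

Derivation:
d1 = (ln(S/K) + (r - q + 0.5*sigma^2) * T) / (sigma * sqrt(T)) = -0.11049538
d2 = d1 - sigma * sqrt(T) = -0.38626703
exp(-rT) = 0.97824024; exp(-qT) = 1.00000000
C = S_0 * exp(-qT) * N(d1) - K * exp(-rT) * N(d2)
N(d1) = 0.45600826; N(d2) = 0.34964946
C = 10.9800 * 1.00000000 * 0.45600826 - 12.0200 * 0.97824024 * 0.34964946 = 0.8956


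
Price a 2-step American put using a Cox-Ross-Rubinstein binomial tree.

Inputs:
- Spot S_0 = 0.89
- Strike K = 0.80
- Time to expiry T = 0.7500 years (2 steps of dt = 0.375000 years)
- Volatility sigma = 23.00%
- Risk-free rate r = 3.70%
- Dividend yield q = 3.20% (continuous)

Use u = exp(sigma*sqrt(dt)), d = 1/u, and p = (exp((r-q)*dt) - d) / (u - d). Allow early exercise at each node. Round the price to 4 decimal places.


Answer: Price = V(0,0) = 0.0349

Derivation:
dt = T/N = 0.375000
u = exp(sigma*sqrt(dt)) = 1.151247; d = 1/u = 0.868623
p = (exp((r-q)*dt) - d) / (u - d) = 0.471487
Discount per step: exp(-r*dt) = 0.986221
Stock lattice S(k, i) with i counting down-moves:
  k=0: S(0,0) = 0.8900
  k=1: S(1,0) = 1.0246; S(1,1) = 0.7731
  k=2: S(2,0) = 1.1796; S(2,1) = 0.8900; S(2,2) = 0.6715
Terminal payoffs V(N, i) = max(K - S_T, 0):
  V(2,0) = 0.000000; V(2,1) = 0.000000; V(2,2) = 0.128489
Backward induction: V(k, i) = exp(-r*dt) * [p * V(k+1, i) + (1-p) * V(k+1, i+1)]; then take max(V_cont, immediate exercise) for American.
  V(1,0) = exp(-r*dt) * [p*0.000000 + (1-p)*0.000000] = 0.000000; exercise = 0.000000; V(1,0) = max -> 0.000000
  V(1,1) = exp(-r*dt) * [p*0.000000 + (1-p)*0.128489] = 0.066972; exercise = 0.026925; V(1,1) = max -> 0.066972
  V(0,0) = exp(-r*dt) * [p*0.000000 + (1-p)*0.066972] = 0.034908; exercise = 0.000000; V(0,0) = max -> 0.034908


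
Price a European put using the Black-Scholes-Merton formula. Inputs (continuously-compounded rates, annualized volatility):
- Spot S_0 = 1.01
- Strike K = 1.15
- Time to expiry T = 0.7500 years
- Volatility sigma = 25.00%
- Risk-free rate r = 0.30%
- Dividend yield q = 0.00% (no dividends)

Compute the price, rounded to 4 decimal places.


d1 = (ln(S/K) + (r - q + 0.5*sigma^2) * T) / (sigma * sqrt(T)) = -0.48092867
d2 = d1 - sigma * sqrt(T) = -0.69743502
exp(-rT) = 0.99775253; exp(-qT) = 1.00000000
P = K * exp(-rT) * N(-d2) - S_0 * exp(-qT) * N(-d1)
N(-d1) = 0.68471640; N(-d2) = 0.75723470
P = 1.1500 * 0.99775253 * 0.75723470 - 1.0100 * 1.00000000 * 0.68471640 = 0.1773

Answer: Price = 0.1773


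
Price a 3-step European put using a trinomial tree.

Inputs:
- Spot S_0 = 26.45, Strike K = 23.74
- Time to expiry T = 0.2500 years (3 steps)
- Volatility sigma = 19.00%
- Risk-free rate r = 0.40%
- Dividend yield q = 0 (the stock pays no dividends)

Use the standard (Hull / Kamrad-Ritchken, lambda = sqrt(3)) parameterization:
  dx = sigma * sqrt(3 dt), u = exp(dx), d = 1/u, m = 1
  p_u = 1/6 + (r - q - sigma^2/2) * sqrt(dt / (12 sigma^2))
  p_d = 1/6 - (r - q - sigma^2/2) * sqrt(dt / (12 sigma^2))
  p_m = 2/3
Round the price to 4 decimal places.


dt = T/N = 0.083333; dx = sigma*sqrt(3*dt) = 0.095000
u = exp(dx) = 1.099659; d = 1/u = 0.909373
p_u = 0.160504, p_m = 0.666667, p_d = 0.172829
Discount per step: exp(-r*dt) = 0.999667
Stock lattice S(k, j) with j the centered position index:
  k=0: S(0,+0) = 26.4500
  k=1: S(1,-1) = 24.0529; S(1,+0) = 26.4500; S(1,+1) = 29.0860
  k=2: S(2,-2) = 21.8731; S(2,-1) = 24.0529; S(2,+0) = 26.4500; S(2,+1) = 29.0860; S(2,+2) = 31.9847
  k=3: S(3,-3) = 19.8908; S(3,-2) = 21.8731; S(3,-1) = 24.0529; S(3,+0) = 26.4500; S(3,+1) = 29.0860; S(3,+2) = 31.9847; S(3,+3) = 35.1722
Terminal payoffs V(N, j) = max(K - S_T, 0):
  V(3,-3) = 3.849223; V(3,-2) = 1.866931; V(3,-1) = 0.000000; V(3,+0) = 0.000000; V(3,+1) = 0.000000; V(3,+2) = 0.000000; V(3,+3) = 0.000000
Backward induction: V(k, j) = exp(-r*dt) * [p_u * V(k+1, j+1) + p_m * V(k+1, j) + p_d * V(k+1, j-1)]
  V(2,-2) = exp(-r*dt) * [p_u*0.000000 + p_m*1.866931 + p_d*3.849223] = 1.909241
  V(2,-1) = exp(-r*dt) * [p_u*0.000000 + p_m*0.000000 + p_d*1.866931] = 0.322552
  V(2,+0) = exp(-r*dt) * [p_u*0.000000 + p_m*0.000000 + p_d*0.000000] = 0.000000
  V(2,+1) = exp(-r*dt) * [p_u*0.000000 + p_m*0.000000 + p_d*0.000000] = 0.000000
  V(2,+2) = exp(-r*dt) * [p_u*0.000000 + p_m*0.000000 + p_d*0.000000] = 0.000000
  V(1,-1) = exp(-r*dt) * [p_u*0.000000 + p_m*0.322552 + p_d*1.909241] = 0.544825
  V(1,+0) = exp(-r*dt) * [p_u*0.000000 + p_m*0.000000 + p_d*0.322552] = 0.055728
  V(1,+1) = exp(-r*dt) * [p_u*0.000000 + p_m*0.000000 + p_d*0.000000] = 0.000000
  V(0,+0) = exp(-r*dt) * [p_u*0.000000 + p_m*0.055728 + p_d*0.544825] = 0.131270

Answer: Price = V(0,0) = 0.1313


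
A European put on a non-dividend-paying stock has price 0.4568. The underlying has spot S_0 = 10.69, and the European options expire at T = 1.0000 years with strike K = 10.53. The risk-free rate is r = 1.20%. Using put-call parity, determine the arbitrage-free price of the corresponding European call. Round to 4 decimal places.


Put-call parity: C - P = S_0 * exp(-qT) - K * exp(-rT).
S_0 * exp(-qT) = 10.6900 * 1.00000000 = 10.69000000
K * exp(-rT) = 10.5300 * 0.98807171 = 10.40439514
C = P + S*exp(-qT) - K*exp(-rT)
C = 0.4568 + 10.69000000 - 10.40439514 = 0.7424

Answer: Call price = 0.7424


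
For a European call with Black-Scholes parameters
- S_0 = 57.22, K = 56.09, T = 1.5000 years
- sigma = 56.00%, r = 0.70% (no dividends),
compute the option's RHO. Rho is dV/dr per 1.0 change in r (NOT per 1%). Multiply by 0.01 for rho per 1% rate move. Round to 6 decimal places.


d1 = 0.3873196520; d2 = -0.2985374760
phi(d1) = 0.3701130463; exp(-qT) = 1.0000000000; exp(-rT) = 0.9895549326
N(d2) = 0.3826464888
Rho = K*T*exp(-rT)*N(d2) = 56.0900 * 1.5000 * 0.9895549326 * 0.3826464888 = 31.857694

Answer: Rho = 31.857694


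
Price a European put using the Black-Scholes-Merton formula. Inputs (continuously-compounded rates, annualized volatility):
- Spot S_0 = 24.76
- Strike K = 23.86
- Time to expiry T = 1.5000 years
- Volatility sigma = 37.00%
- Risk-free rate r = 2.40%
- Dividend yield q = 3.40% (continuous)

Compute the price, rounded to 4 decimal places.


Answer: Price = 3.9201

Derivation:
d1 = (ln(S/K) + (r - q + 0.5*sigma^2) * T) / (sigma * sqrt(T)) = 0.27518369
d2 = d1 - sigma * sqrt(T) = -0.17797191
exp(-rT) = 0.96464029; exp(-qT) = 0.95027867
P = K * exp(-rT) * N(-d2) - S_0 * exp(-qT) * N(-d1)
N(-d1) = 0.39158756; N(-d2) = 0.57062748
P = 23.8600 * 0.96464029 * 0.57062748 - 24.7600 * 0.95027867 * 0.39158756 = 3.9201


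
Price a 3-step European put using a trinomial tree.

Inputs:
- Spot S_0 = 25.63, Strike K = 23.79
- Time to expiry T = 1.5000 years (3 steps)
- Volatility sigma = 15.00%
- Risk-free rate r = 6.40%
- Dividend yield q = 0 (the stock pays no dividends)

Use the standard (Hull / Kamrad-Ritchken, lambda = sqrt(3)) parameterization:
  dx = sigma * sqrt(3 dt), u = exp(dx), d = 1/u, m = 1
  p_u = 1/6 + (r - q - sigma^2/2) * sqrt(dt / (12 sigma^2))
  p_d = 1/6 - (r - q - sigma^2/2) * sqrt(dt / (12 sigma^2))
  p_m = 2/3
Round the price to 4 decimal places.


dt = T/N = 0.500000; dx = sigma*sqrt(3*dt) = 0.183712
u = exp(dx) = 1.201669; d = 1/u = 0.832176
p_u = 0.238450, p_m = 0.666667, p_d = 0.094883
Discount per step: exp(-r*dt) = 0.968507
Stock lattice S(k, j) with j the centered position index:
  k=0: S(0,+0) = 25.6300
  k=1: S(1,-1) = 21.3287; S(1,+0) = 25.6300; S(1,+1) = 30.7988
  k=2: S(2,-2) = 17.7492; S(2,-1) = 21.3287; S(2,+0) = 25.6300; S(2,+1) = 30.7988; S(2,+2) = 37.0100
  k=3: S(3,-3) = 14.7704; S(3,-2) = 17.7492; S(3,-1) = 21.3287; S(3,+0) = 25.6300; S(3,+1) = 30.7988; S(3,+2) = 37.0100; S(3,+3) = 44.4737
Terminal payoffs V(N, j) = max(K - S_T, 0):
  V(3,-3) = 9.019553; V(3,-2) = 6.040806; V(3,-1) = 2.461338; V(3,+0) = 0.000000; V(3,+1) = 0.000000; V(3,+2) = 0.000000; V(3,+3) = 0.000000
Backward induction: V(k, j) = exp(-r*dt) * [p_u * V(k+1, j+1) + p_m * V(k+1, j) + p_d * V(k+1, j-1)]
  V(2,-2) = exp(-r*dt) * [p_u*2.461338 + p_m*6.040806 + p_d*9.019553] = 5.297647
  V(2,-1) = exp(-r*dt) * [p_u*0.000000 + p_m*2.461338 + p_d*6.040806] = 2.144333
  V(2,+0) = exp(-r*dt) * [p_u*0.000000 + p_m*0.000000 + p_d*2.461338] = 0.226184
  V(2,+1) = exp(-r*dt) * [p_u*0.000000 + p_m*0.000000 + p_d*0.000000] = 0.000000
  V(2,+2) = exp(-r*dt) * [p_u*0.000000 + p_m*0.000000 + p_d*0.000000] = 0.000000
  V(1,-1) = exp(-r*dt) * [p_u*0.226184 + p_m*2.144333 + p_d*5.297647] = 1.923595
  V(1,+0) = exp(-r*dt) * [p_u*0.000000 + p_m*0.226184 + p_d*2.144333] = 0.343094
  V(1,+1) = exp(-r*dt) * [p_u*0.000000 + p_m*0.000000 + p_d*0.226184] = 0.020785
  V(0,+0) = exp(-r*dt) * [p_u*0.020785 + p_m*0.343094 + p_d*1.923595] = 0.403094

Answer: Price = V(0,0) = 0.4031


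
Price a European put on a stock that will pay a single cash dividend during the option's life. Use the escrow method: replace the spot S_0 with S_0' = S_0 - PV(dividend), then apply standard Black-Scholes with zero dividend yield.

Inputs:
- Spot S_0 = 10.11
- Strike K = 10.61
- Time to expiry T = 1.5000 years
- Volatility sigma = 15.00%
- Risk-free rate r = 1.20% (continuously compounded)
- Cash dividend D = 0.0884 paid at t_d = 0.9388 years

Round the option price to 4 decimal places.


PV(D) = D * exp(-r * t_d) = 0.0884 * 0.98879762 = 0.08740971
S_0' = S_0 - PV(D) = 10.1100 - 0.08740971 = 10.02259029
d1 = (ln(S_0'/K) + (r + sigma^2/2)*T) / (sigma*sqrt(T)) = -0.12019036
d2 = d1 - sigma*sqrt(T) = -0.30390209
exp(-rT) = 0.98216103
N(-d1) = 0.54783382; N(-d2) = 0.61939876
P = K * exp(-rT) * N(-d2) - S_0' * N(-d1) = 10.6100 * 0.98216103 * 0.61939876 - 10.02259029 * 0.54783382 = 0.9639

Answer: Price = 0.9639


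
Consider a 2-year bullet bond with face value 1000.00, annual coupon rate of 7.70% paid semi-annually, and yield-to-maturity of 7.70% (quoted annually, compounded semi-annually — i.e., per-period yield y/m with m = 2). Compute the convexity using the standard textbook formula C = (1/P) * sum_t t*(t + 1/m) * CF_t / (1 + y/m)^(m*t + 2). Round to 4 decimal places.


Answer: Convexity = 4.3019

Derivation:
Coupon per period c = face * coupon_rate / m = 38.500000
Periods per year m = 2; per-period yield y/m = 0.038500
Number of cashflows N = 4
Cashflows (t years, CF_t, discount factor 1/(1+y/m)^(m*t), PV):
  t = 0.5000: CF_t = 38.500000, DF = 0.962927, PV = 37.072701
  t = 1.0000: CF_t = 38.500000, DF = 0.927229, PV = 35.698316
  t = 1.5000: CF_t = 38.500000, DF = 0.892854, PV = 34.374883
  t = 2.0000: CF_t = 1038.500000, DF = 0.859754, PV = 892.854100
Price P = sum_t PV_t = 1000.000000
Convexity numerator sum_t t*(t + 1/m) * CF_t / (1+y/m)^(m*t + 2):
  t = 0.5000: term = 17.187441
  t = 1.0000: term = 49.650770
  t = 1.5000: term = 95.620163
  t = 2.0000: term = 4139.400997
Convexity = (1/P) * sum = 4301.859372 / 1000.000000 = 4.301859


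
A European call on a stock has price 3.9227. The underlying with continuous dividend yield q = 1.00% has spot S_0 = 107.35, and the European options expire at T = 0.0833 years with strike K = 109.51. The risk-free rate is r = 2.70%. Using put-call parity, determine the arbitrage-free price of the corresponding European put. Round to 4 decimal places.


Put-call parity: C - P = S_0 * exp(-qT) - K * exp(-rT).
S_0 * exp(-qT) = 107.3500 * 0.99916735 = 107.26061468
K * exp(-rT) = 109.5100 * 0.99775343 = 109.26397783
P = C - S*exp(-qT) + K*exp(-rT)
P = 3.9227 - 107.26061468 + 109.26397783 = 5.9261

Answer: Put price = 5.9261


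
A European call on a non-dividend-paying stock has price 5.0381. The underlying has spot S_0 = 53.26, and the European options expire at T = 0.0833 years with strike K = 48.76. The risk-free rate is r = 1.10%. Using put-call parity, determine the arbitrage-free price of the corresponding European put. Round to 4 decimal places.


Answer: Put price = 0.4934

Derivation:
Put-call parity: C - P = S_0 * exp(-qT) - K * exp(-rT).
S_0 * exp(-qT) = 53.2600 * 1.00000000 = 53.26000000
K * exp(-rT) = 48.7600 * 0.99908412 = 48.71534168
P = C - S*exp(-qT) + K*exp(-rT)
P = 5.0381 - 53.26000000 + 48.71534168 = 0.4934


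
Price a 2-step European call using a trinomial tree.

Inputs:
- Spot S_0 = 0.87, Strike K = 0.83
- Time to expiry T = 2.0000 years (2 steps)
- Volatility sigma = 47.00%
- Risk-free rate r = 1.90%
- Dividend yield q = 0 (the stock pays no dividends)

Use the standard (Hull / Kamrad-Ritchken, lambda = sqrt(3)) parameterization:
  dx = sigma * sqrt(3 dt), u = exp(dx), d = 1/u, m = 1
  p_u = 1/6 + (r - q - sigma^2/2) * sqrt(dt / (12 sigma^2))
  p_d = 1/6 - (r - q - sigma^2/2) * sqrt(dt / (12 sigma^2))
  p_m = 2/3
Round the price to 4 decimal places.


Answer: Price = V(0,0) = 0.2221

Derivation:
dt = T/N = 1.000000; dx = sigma*sqrt(3*dt) = 0.814064
u = exp(dx) = 2.257062; d = 1/u = 0.443054
p_u = 0.110498, p_m = 0.666667, p_d = 0.222835
Discount per step: exp(-r*dt) = 0.981179
Stock lattice S(k, j) with j the centered position index:
  k=0: S(0,+0) = 0.8700
  k=1: S(1,-1) = 0.3855; S(1,+0) = 0.8700; S(1,+1) = 1.9636
  k=2: S(2,-2) = 0.1708; S(2,-1) = 0.3855; S(2,+0) = 0.8700; S(2,+1) = 1.9636; S(2,+2) = 4.4321
Terminal payoffs V(N, j) = max(S_T - K, 0):
  V(2,-2) = 0.000000; V(2,-1) = 0.000000; V(2,+0) = 0.040000; V(2,+1) = 1.133644; V(2,+2) = 3.602065
Backward induction: V(k, j) = exp(-r*dt) * [p_u * V(k+1, j+1) + p_m * V(k+1, j) + p_d * V(k+1, j-1)]
  V(1,-1) = exp(-r*dt) * [p_u*0.040000 + p_m*0.000000 + p_d*0.000000] = 0.004337
  V(1,+0) = exp(-r*dt) * [p_u*1.133644 + p_m*0.040000 + p_d*0.000000] = 0.149072
  V(1,+1) = exp(-r*dt) * [p_u*3.602065 + p_m*1.133644 + p_d*0.040000] = 1.140814
  V(0,+0) = exp(-r*dt) * [p_u*1.140814 + p_m*0.149072 + p_d*0.004337] = 0.222144
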